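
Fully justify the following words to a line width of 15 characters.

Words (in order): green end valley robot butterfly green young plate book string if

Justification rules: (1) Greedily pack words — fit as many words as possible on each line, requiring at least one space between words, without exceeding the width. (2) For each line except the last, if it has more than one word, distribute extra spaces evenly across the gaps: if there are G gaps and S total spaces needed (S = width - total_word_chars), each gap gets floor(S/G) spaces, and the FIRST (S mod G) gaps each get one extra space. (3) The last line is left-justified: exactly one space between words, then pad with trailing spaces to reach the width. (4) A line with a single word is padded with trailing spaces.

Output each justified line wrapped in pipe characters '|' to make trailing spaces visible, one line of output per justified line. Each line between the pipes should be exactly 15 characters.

Line 1: ['green', 'end'] (min_width=9, slack=6)
Line 2: ['valley', 'robot'] (min_width=12, slack=3)
Line 3: ['butterfly', 'green'] (min_width=15, slack=0)
Line 4: ['young', 'plate'] (min_width=11, slack=4)
Line 5: ['book', 'string', 'if'] (min_width=14, slack=1)

Answer: |green       end|
|valley    robot|
|butterfly green|
|young     plate|
|book string if |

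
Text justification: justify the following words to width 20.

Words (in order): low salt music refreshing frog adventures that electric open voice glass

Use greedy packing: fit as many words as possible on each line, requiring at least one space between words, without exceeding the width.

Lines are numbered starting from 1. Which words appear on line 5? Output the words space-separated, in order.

Line 1: ['low', 'salt', 'music'] (min_width=14, slack=6)
Line 2: ['refreshing', 'frog'] (min_width=15, slack=5)
Line 3: ['adventures', 'that'] (min_width=15, slack=5)
Line 4: ['electric', 'open', 'voice'] (min_width=19, slack=1)
Line 5: ['glass'] (min_width=5, slack=15)

Answer: glass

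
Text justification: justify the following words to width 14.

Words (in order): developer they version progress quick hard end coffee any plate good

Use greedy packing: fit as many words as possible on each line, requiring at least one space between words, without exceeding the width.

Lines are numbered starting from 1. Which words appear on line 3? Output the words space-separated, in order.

Answer: progress quick

Derivation:
Line 1: ['developer', 'they'] (min_width=14, slack=0)
Line 2: ['version'] (min_width=7, slack=7)
Line 3: ['progress', 'quick'] (min_width=14, slack=0)
Line 4: ['hard', 'end'] (min_width=8, slack=6)
Line 5: ['coffee', 'any'] (min_width=10, slack=4)
Line 6: ['plate', 'good'] (min_width=10, slack=4)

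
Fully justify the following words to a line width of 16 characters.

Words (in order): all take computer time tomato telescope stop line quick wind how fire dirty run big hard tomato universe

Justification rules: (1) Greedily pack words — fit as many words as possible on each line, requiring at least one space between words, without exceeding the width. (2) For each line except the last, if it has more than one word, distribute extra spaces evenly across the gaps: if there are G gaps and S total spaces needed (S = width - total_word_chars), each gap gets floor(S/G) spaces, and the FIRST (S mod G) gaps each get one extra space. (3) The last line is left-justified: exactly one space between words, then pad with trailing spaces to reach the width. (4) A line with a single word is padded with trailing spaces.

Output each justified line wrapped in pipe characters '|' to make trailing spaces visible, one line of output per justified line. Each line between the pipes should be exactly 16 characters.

Line 1: ['all', 'take'] (min_width=8, slack=8)
Line 2: ['computer', 'time'] (min_width=13, slack=3)
Line 3: ['tomato', 'telescope'] (min_width=16, slack=0)
Line 4: ['stop', 'line', 'quick'] (min_width=15, slack=1)
Line 5: ['wind', 'how', 'fire'] (min_width=13, slack=3)
Line 6: ['dirty', 'run', 'big'] (min_width=13, slack=3)
Line 7: ['hard', 'tomato'] (min_width=11, slack=5)
Line 8: ['universe'] (min_width=8, slack=8)

Answer: |all         take|
|computer    time|
|tomato telescope|
|stop  line quick|
|wind   how  fire|
|dirty   run  big|
|hard      tomato|
|universe        |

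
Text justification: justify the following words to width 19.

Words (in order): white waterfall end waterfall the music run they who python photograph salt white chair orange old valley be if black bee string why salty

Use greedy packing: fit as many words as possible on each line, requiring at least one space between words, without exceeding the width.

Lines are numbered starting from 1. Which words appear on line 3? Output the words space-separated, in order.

Line 1: ['white', 'waterfall', 'end'] (min_width=19, slack=0)
Line 2: ['waterfall', 'the', 'music'] (min_width=19, slack=0)
Line 3: ['run', 'they', 'who', 'python'] (min_width=19, slack=0)
Line 4: ['photograph', 'salt'] (min_width=15, slack=4)
Line 5: ['white', 'chair', 'orange'] (min_width=18, slack=1)
Line 6: ['old', 'valley', 'be', 'if'] (min_width=16, slack=3)
Line 7: ['black', 'bee', 'string'] (min_width=16, slack=3)
Line 8: ['why', 'salty'] (min_width=9, slack=10)

Answer: run they who python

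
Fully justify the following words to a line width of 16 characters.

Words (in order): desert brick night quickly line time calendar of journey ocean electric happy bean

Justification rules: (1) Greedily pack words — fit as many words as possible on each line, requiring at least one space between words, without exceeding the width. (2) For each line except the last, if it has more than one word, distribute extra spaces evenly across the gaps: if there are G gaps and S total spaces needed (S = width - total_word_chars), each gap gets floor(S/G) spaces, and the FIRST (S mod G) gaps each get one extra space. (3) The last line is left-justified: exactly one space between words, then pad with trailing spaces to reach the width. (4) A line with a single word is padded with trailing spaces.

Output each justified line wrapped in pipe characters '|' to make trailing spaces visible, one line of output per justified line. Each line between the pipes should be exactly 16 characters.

Line 1: ['desert', 'brick'] (min_width=12, slack=4)
Line 2: ['night', 'quickly'] (min_width=13, slack=3)
Line 3: ['line', 'time'] (min_width=9, slack=7)
Line 4: ['calendar', 'of'] (min_width=11, slack=5)
Line 5: ['journey', 'ocean'] (min_width=13, slack=3)
Line 6: ['electric', 'happy'] (min_width=14, slack=2)
Line 7: ['bean'] (min_width=4, slack=12)

Answer: |desert     brick|
|night    quickly|
|line        time|
|calendar      of|
|journey    ocean|
|electric   happy|
|bean            |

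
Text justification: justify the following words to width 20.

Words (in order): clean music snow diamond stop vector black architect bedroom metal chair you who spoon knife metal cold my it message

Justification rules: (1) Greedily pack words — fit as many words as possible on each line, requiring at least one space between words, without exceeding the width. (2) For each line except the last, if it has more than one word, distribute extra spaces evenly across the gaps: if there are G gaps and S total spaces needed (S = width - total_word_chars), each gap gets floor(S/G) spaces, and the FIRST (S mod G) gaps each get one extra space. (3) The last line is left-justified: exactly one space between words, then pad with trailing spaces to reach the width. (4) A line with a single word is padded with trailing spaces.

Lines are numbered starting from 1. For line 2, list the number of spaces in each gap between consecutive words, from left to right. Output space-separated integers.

Answer: 2 1

Derivation:
Line 1: ['clean', 'music', 'snow'] (min_width=16, slack=4)
Line 2: ['diamond', 'stop', 'vector'] (min_width=19, slack=1)
Line 3: ['black', 'architect'] (min_width=15, slack=5)
Line 4: ['bedroom', 'metal', 'chair'] (min_width=19, slack=1)
Line 5: ['you', 'who', 'spoon', 'knife'] (min_width=19, slack=1)
Line 6: ['metal', 'cold', 'my', 'it'] (min_width=16, slack=4)
Line 7: ['message'] (min_width=7, slack=13)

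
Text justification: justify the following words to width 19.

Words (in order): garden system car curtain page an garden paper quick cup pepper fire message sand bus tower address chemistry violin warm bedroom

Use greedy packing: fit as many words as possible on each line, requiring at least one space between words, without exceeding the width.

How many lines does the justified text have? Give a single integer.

Answer: 8

Derivation:
Line 1: ['garden', 'system', 'car'] (min_width=17, slack=2)
Line 2: ['curtain', 'page', 'an'] (min_width=15, slack=4)
Line 3: ['garden', 'paper', 'quick'] (min_width=18, slack=1)
Line 4: ['cup', 'pepper', 'fire'] (min_width=15, slack=4)
Line 5: ['message', 'sand', 'bus'] (min_width=16, slack=3)
Line 6: ['tower', 'address'] (min_width=13, slack=6)
Line 7: ['chemistry', 'violin'] (min_width=16, slack=3)
Line 8: ['warm', 'bedroom'] (min_width=12, slack=7)
Total lines: 8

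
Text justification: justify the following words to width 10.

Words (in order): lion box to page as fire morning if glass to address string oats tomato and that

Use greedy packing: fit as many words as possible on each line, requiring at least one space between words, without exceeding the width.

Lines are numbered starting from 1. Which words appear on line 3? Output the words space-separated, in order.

Answer: fire

Derivation:
Line 1: ['lion', 'box'] (min_width=8, slack=2)
Line 2: ['to', 'page', 'as'] (min_width=10, slack=0)
Line 3: ['fire'] (min_width=4, slack=6)
Line 4: ['morning', 'if'] (min_width=10, slack=0)
Line 5: ['glass', 'to'] (min_width=8, slack=2)
Line 6: ['address'] (min_width=7, slack=3)
Line 7: ['string'] (min_width=6, slack=4)
Line 8: ['oats'] (min_width=4, slack=6)
Line 9: ['tomato', 'and'] (min_width=10, slack=0)
Line 10: ['that'] (min_width=4, slack=6)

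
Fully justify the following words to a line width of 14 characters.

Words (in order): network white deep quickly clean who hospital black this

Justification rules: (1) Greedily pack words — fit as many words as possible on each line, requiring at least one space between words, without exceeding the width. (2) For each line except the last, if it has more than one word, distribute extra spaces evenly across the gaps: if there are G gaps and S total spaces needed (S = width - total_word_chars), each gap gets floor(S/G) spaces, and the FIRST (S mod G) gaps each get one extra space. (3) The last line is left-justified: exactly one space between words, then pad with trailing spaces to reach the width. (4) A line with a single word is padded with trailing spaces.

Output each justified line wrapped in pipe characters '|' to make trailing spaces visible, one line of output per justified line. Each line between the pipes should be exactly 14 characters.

Line 1: ['network', 'white'] (min_width=13, slack=1)
Line 2: ['deep', 'quickly'] (min_width=12, slack=2)
Line 3: ['clean', 'who'] (min_width=9, slack=5)
Line 4: ['hospital', 'black'] (min_width=14, slack=0)
Line 5: ['this'] (min_width=4, slack=10)

Answer: |network  white|
|deep   quickly|
|clean      who|
|hospital black|
|this          |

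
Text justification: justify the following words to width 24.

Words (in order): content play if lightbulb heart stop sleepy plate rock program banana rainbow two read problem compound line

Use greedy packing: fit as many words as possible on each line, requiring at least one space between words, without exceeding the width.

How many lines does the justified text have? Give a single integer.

Answer: 6

Derivation:
Line 1: ['content', 'play', 'if'] (min_width=15, slack=9)
Line 2: ['lightbulb', 'heart', 'stop'] (min_width=20, slack=4)
Line 3: ['sleepy', 'plate', 'rock'] (min_width=17, slack=7)
Line 4: ['program', 'banana', 'rainbow'] (min_width=22, slack=2)
Line 5: ['two', 'read', 'problem'] (min_width=16, slack=8)
Line 6: ['compound', 'line'] (min_width=13, slack=11)
Total lines: 6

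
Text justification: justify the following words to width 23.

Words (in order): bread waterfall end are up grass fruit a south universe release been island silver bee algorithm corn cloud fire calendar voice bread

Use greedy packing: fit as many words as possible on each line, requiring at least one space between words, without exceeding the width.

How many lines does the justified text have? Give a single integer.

Answer: 7

Derivation:
Line 1: ['bread', 'waterfall', 'end', 'are'] (min_width=23, slack=0)
Line 2: ['up', 'grass', 'fruit', 'a', 'south'] (min_width=22, slack=1)
Line 3: ['universe', 'release', 'been'] (min_width=21, slack=2)
Line 4: ['island', 'silver', 'bee'] (min_width=17, slack=6)
Line 5: ['algorithm', 'corn', 'cloud'] (min_width=20, slack=3)
Line 6: ['fire', 'calendar', 'voice'] (min_width=19, slack=4)
Line 7: ['bread'] (min_width=5, slack=18)
Total lines: 7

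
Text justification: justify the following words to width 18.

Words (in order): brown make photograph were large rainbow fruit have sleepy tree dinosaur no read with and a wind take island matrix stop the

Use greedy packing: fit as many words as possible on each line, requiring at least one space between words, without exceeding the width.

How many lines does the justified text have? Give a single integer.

Answer: 8

Derivation:
Line 1: ['brown', 'make'] (min_width=10, slack=8)
Line 2: ['photograph', 'were'] (min_width=15, slack=3)
Line 3: ['large', 'rainbow'] (min_width=13, slack=5)
Line 4: ['fruit', 'have', 'sleepy'] (min_width=17, slack=1)
Line 5: ['tree', 'dinosaur', 'no'] (min_width=16, slack=2)
Line 6: ['read', 'with', 'and', 'a'] (min_width=15, slack=3)
Line 7: ['wind', 'take', 'island'] (min_width=16, slack=2)
Line 8: ['matrix', 'stop', 'the'] (min_width=15, slack=3)
Total lines: 8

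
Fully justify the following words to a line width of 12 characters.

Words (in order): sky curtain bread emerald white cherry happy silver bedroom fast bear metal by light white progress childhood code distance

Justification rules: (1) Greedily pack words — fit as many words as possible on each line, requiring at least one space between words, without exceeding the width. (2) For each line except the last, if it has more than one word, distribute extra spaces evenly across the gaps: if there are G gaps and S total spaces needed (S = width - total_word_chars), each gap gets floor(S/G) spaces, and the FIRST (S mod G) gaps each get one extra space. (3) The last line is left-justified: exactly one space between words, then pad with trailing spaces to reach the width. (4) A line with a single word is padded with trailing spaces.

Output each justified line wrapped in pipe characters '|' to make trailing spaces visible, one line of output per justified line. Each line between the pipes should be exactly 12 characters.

Line 1: ['sky', 'curtain'] (min_width=11, slack=1)
Line 2: ['bread'] (min_width=5, slack=7)
Line 3: ['emerald'] (min_width=7, slack=5)
Line 4: ['white', 'cherry'] (min_width=12, slack=0)
Line 5: ['happy', 'silver'] (min_width=12, slack=0)
Line 6: ['bedroom', 'fast'] (min_width=12, slack=0)
Line 7: ['bear', 'metal'] (min_width=10, slack=2)
Line 8: ['by', 'light'] (min_width=8, slack=4)
Line 9: ['white'] (min_width=5, slack=7)
Line 10: ['progress'] (min_width=8, slack=4)
Line 11: ['childhood'] (min_width=9, slack=3)
Line 12: ['code'] (min_width=4, slack=8)
Line 13: ['distance'] (min_width=8, slack=4)

Answer: |sky  curtain|
|bread       |
|emerald     |
|white cherry|
|happy silver|
|bedroom fast|
|bear   metal|
|by     light|
|white       |
|progress    |
|childhood   |
|code        |
|distance    |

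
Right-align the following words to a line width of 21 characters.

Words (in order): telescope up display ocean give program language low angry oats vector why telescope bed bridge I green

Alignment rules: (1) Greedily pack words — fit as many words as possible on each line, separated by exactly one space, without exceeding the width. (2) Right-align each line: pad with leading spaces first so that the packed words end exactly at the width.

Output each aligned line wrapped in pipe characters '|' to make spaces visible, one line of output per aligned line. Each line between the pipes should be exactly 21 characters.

Answer: | telescope up display|
|   ocean give program|
|   language low angry|
|      oats vector why|
| telescope bed bridge|
|              I green|

Derivation:
Line 1: ['telescope', 'up', 'display'] (min_width=20, slack=1)
Line 2: ['ocean', 'give', 'program'] (min_width=18, slack=3)
Line 3: ['language', 'low', 'angry'] (min_width=18, slack=3)
Line 4: ['oats', 'vector', 'why'] (min_width=15, slack=6)
Line 5: ['telescope', 'bed', 'bridge'] (min_width=20, slack=1)
Line 6: ['I', 'green'] (min_width=7, slack=14)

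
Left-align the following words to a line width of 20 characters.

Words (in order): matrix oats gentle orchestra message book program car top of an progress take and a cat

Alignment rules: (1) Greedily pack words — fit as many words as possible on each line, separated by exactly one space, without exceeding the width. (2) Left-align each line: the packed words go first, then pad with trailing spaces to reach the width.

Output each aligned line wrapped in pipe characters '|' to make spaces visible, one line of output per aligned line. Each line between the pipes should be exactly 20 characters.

Line 1: ['matrix', 'oats', 'gentle'] (min_width=18, slack=2)
Line 2: ['orchestra', 'message'] (min_width=17, slack=3)
Line 3: ['book', 'program', 'car', 'top'] (min_width=20, slack=0)
Line 4: ['of', 'an', 'progress', 'take'] (min_width=19, slack=1)
Line 5: ['and', 'a', 'cat'] (min_width=9, slack=11)

Answer: |matrix oats gentle  |
|orchestra message   |
|book program car top|
|of an progress take |
|and a cat           |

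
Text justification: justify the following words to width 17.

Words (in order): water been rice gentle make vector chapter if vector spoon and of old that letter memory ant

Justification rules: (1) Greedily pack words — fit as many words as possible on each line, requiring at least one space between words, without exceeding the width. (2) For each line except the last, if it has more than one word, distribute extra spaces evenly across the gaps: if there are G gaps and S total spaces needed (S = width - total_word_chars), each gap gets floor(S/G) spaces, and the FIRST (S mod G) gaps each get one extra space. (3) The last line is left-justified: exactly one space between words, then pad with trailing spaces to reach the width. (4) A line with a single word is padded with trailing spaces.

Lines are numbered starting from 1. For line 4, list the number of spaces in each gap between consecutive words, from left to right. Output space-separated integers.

Line 1: ['water', 'been', 'rice'] (min_width=15, slack=2)
Line 2: ['gentle', 'make'] (min_width=11, slack=6)
Line 3: ['vector', 'chapter', 'if'] (min_width=17, slack=0)
Line 4: ['vector', 'spoon', 'and'] (min_width=16, slack=1)
Line 5: ['of', 'old', 'that'] (min_width=11, slack=6)
Line 6: ['letter', 'memory', 'ant'] (min_width=17, slack=0)

Answer: 2 1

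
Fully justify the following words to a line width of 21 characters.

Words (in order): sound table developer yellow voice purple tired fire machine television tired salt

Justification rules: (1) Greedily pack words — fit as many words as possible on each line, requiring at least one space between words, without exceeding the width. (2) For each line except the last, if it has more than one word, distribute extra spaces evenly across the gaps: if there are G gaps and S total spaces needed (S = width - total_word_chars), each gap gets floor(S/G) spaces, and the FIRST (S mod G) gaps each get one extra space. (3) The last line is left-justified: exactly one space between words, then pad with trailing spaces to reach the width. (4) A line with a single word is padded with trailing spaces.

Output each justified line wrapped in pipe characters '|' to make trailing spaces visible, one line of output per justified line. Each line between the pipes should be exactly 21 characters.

Answer: |sound table developer|
|yellow  voice  purple|
|tired   fire  machine|
|television tired salt|

Derivation:
Line 1: ['sound', 'table', 'developer'] (min_width=21, slack=0)
Line 2: ['yellow', 'voice', 'purple'] (min_width=19, slack=2)
Line 3: ['tired', 'fire', 'machine'] (min_width=18, slack=3)
Line 4: ['television', 'tired', 'salt'] (min_width=21, slack=0)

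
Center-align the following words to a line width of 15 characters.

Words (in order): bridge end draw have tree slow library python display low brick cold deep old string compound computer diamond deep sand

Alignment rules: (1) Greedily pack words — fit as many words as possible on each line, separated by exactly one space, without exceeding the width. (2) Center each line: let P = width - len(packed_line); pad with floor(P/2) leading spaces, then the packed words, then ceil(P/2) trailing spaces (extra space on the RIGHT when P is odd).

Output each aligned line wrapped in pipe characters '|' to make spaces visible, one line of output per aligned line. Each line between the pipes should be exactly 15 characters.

Answer: |bridge end draw|
|have tree slow |
|library python |
|  display low  |
|brick cold deep|
|  old string   |
|   compound    |
|   computer    |
| diamond deep  |
|     sand      |

Derivation:
Line 1: ['bridge', 'end', 'draw'] (min_width=15, slack=0)
Line 2: ['have', 'tree', 'slow'] (min_width=14, slack=1)
Line 3: ['library', 'python'] (min_width=14, slack=1)
Line 4: ['display', 'low'] (min_width=11, slack=4)
Line 5: ['brick', 'cold', 'deep'] (min_width=15, slack=0)
Line 6: ['old', 'string'] (min_width=10, slack=5)
Line 7: ['compound'] (min_width=8, slack=7)
Line 8: ['computer'] (min_width=8, slack=7)
Line 9: ['diamond', 'deep'] (min_width=12, slack=3)
Line 10: ['sand'] (min_width=4, slack=11)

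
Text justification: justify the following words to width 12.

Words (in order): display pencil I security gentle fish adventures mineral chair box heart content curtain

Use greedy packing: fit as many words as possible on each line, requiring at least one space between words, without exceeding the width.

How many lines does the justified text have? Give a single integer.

Answer: 10

Derivation:
Line 1: ['display'] (min_width=7, slack=5)
Line 2: ['pencil', 'I'] (min_width=8, slack=4)
Line 3: ['security'] (min_width=8, slack=4)
Line 4: ['gentle', 'fish'] (min_width=11, slack=1)
Line 5: ['adventures'] (min_width=10, slack=2)
Line 6: ['mineral'] (min_width=7, slack=5)
Line 7: ['chair', 'box'] (min_width=9, slack=3)
Line 8: ['heart'] (min_width=5, slack=7)
Line 9: ['content'] (min_width=7, slack=5)
Line 10: ['curtain'] (min_width=7, slack=5)
Total lines: 10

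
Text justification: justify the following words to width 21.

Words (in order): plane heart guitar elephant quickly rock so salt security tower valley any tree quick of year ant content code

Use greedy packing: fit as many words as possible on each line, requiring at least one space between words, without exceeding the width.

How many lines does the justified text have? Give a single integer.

Line 1: ['plane', 'heart', 'guitar'] (min_width=18, slack=3)
Line 2: ['elephant', 'quickly', 'rock'] (min_width=21, slack=0)
Line 3: ['so', 'salt', 'security'] (min_width=16, slack=5)
Line 4: ['tower', 'valley', 'any', 'tree'] (min_width=21, slack=0)
Line 5: ['quick', 'of', 'year', 'ant'] (min_width=17, slack=4)
Line 6: ['content', 'code'] (min_width=12, slack=9)
Total lines: 6

Answer: 6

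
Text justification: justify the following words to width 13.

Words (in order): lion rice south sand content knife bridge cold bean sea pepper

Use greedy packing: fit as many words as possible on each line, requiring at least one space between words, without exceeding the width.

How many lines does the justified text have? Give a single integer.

Answer: 6

Derivation:
Line 1: ['lion', 'rice'] (min_width=9, slack=4)
Line 2: ['south', 'sand'] (min_width=10, slack=3)
Line 3: ['content', 'knife'] (min_width=13, slack=0)
Line 4: ['bridge', 'cold'] (min_width=11, slack=2)
Line 5: ['bean', 'sea'] (min_width=8, slack=5)
Line 6: ['pepper'] (min_width=6, slack=7)
Total lines: 6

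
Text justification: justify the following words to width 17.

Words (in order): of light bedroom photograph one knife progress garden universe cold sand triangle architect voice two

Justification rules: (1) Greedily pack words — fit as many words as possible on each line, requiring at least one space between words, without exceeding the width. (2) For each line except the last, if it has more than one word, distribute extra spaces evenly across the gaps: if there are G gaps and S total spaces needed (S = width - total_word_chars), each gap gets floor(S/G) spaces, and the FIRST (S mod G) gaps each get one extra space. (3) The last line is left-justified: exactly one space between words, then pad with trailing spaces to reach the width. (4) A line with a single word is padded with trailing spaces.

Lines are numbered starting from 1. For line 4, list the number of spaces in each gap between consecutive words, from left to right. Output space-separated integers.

Line 1: ['of', 'light', 'bedroom'] (min_width=16, slack=1)
Line 2: ['photograph', 'one'] (min_width=14, slack=3)
Line 3: ['knife', 'progress'] (min_width=14, slack=3)
Line 4: ['garden', 'universe'] (min_width=15, slack=2)
Line 5: ['cold', 'sand'] (min_width=9, slack=8)
Line 6: ['triangle'] (min_width=8, slack=9)
Line 7: ['architect', 'voice'] (min_width=15, slack=2)
Line 8: ['two'] (min_width=3, slack=14)

Answer: 3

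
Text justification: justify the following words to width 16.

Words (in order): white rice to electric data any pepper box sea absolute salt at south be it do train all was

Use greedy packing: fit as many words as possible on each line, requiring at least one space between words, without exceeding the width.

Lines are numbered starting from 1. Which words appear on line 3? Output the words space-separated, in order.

Answer: any pepper box

Derivation:
Line 1: ['white', 'rice', 'to'] (min_width=13, slack=3)
Line 2: ['electric', 'data'] (min_width=13, slack=3)
Line 3: ['any', 'pepper', 'box'] (min_width=14, slack=2)
Line 4: ['sea', 'absolute'] (min_width=12, slack=4)
Line 5: ['salt', 'at', 'south', 'be'] (min_width=16, slack=0)
Line 6: ['it', 'do', 'train', 'all'] (min_width=15, slack=1)
Line 7: ['was'] (min_width=3, slack=13)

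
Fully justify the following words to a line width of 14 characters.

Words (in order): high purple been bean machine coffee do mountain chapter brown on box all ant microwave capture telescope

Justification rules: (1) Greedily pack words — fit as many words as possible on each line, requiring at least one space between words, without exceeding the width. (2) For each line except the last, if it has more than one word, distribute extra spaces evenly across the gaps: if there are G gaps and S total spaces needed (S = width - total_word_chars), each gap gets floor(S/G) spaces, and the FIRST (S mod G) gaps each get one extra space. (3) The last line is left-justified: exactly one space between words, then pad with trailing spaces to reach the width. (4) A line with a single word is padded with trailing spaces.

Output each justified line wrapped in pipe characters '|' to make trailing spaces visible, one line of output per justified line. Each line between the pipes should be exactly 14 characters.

Line 1: ['high', 'purple'] (min_width=11, slack=3)
Line 2: ['been', 'bean'] (min_width=9, slack=5)
Line 3: ['machine', 'coffee'] (min_width=14, slack=0)
Line 4: ['do', 'mountain'] (min_width=11, slack=3)
Line 5: ['chapter', 'brown'] (min_width=13, slack=1)
Line 6: ['on', 'box', 'all', 'ant'] (min_width=14, slack=0)
Line 7: ['microwave'] (min_width=9, slack=5)
Line 8: ['capture'] (min_width=7, slack=7)
Line 9: ['telescope'] (min_width=9, slack=5)

Answer: |high    purple|
|been      bean|
|machine coffee|
|do    mountain|
|chapter  brown|
|on box all ant|
|microwave     |
|capture       |
|telescope     |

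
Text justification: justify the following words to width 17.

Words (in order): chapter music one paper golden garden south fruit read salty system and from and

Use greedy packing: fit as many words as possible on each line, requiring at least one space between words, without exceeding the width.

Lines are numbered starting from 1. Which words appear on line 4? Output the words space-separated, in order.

Answer: fruit read salty

Derivation:
Line 1: ['chapter', 'music', 'one'] (min_width=17, slack=0)
Line 2: ['paper', 'golden'] (min_width=12, slack=5)
Line 3: ['garden', 'south'] (min_width=12, slack=5)
Line 4: ['fruit', 'read', 'salty'] (min_width=16, slack=1)
Line 5: ['system', 'and', 'from'] (min_width=15, slack=2)
Line 6: ['and'] (min_width=3, slack=14)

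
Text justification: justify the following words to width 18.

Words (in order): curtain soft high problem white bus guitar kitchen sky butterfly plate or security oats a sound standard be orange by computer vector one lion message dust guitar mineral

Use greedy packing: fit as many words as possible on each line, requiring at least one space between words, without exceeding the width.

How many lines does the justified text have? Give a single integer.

Line 1: ['curtain', 'soft', 'high'] (min_width=17, slack=1)
Line 2: ['problem', 'white', 'bus'] (min_width=17, slack=1)
Line 3: ['guitar', 'kitchen', 'sky'] (min_width=18, slack=0)
Line 4: ['butterfly', 'plate', 'or'] (min_width=18, slack=0)
Line 5: ['security', 'oats', 'a'] (min_width=15, slack=3)
Line 6: ['sound', 'standard', 'be'] (min_width=17, slack=1)
Line 7: ['orange', 'by', 'computer'] (min_width=18, slack=0)
Line 8: ['vector', 'one', 'lion'] (min_width=15, slack=3)
Line 9: ['message', 'dust'] (min_width=12, slack=6)
Line 10: ['guitar', 'mineral'] (min_width=14, slack=4)
Total lines: 10

Answer: 10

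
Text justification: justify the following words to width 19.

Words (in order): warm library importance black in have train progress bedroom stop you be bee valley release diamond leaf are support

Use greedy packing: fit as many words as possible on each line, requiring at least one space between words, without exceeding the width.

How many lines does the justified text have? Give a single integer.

Line 1: ['warm', 'library'] (min_width=12, slack=7)
Line 2: ['importance', 'black', 'in'] (min_width=19, slack=0)
Line 3: ['have', 'train', 'progress'] (min_width=19, slack=0)
Line 4: ['bedroom', 'stop', 'you', 'be'] (min_width=19, slack=0)
Line 5: ['bee', 'valley', 'release'] (min_width=18, slack=1)
Line 6: ['diamond', 'leaf', 'are'] (min_width=16, slack=3)
Line 7: ['support'] (min_width=7, slack=12)
Total lines: 7

Answer: 7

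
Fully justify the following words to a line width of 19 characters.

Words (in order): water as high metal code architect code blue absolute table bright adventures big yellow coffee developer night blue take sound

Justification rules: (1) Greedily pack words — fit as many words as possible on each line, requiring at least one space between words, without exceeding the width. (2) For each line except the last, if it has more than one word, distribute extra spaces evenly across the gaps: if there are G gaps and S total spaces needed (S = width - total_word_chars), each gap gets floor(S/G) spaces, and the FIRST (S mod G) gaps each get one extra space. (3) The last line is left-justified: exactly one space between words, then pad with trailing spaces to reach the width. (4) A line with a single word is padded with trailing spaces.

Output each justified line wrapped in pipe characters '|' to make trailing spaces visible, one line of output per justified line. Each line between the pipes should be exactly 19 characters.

Line 1: ['water', 'as', 'high', 'metal'] (min_width=19, slack=0)
Line 2: ['code', 'architect', 'code'] (min_width=19, slack=0)
Line 3: ['blue', 'absolute', 'table'] (min_width=19, slack=0)
Line 4: ['bright', 'adventures'] (min_width=17, slack=2)
Line 5: ['big', 'yellow', 'coffee'] (min_width=17, slack=2)
Line 6: ['developer', 'night'] (min_width=15, slack=4)
Line 7: ['blue', 'take', 'sound'] (min_width=15, slack=4)

Answer: |water as high metal|
|code architect code|
|blue absolute table|
|bright   adventures|
|big  yellow  coffee|
|developer     night|
|blue take sound    |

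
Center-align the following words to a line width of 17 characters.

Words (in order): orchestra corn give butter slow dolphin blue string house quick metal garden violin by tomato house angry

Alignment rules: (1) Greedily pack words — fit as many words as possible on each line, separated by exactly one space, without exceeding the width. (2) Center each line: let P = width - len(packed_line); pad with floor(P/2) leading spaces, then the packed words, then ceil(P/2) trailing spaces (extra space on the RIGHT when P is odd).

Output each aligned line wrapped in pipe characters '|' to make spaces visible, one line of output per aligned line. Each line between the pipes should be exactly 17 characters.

Line 1: ['orchestra', 'corn'] (min_width=14, slack=3)
Line 2: ['give', 'butter', 'slow'] (min_width=16, slack=1)
Line 3: ['dolphin', 'blue'] (min_width=12, slack=5)
Line 4: ['string', 'house'] (min_width=12, slack=5)
Line 5: ['quick', 'metal'] (min_width=11, slack=6)
Line 6: ['garden', 'violin', 'by'] (min_width=16, slack=1)
Line 7: ['tomato', 'house'] (min_width=12, slack=5)
Line 8: ['angry'] (min_width=5, slack=12)

Answer: | orchestra corn  |
|give butter slow |
|  dolphin blue   |
|  string house   |
|   quick metal   |
|garden violin by |
|  tomato house   |
|      angry      |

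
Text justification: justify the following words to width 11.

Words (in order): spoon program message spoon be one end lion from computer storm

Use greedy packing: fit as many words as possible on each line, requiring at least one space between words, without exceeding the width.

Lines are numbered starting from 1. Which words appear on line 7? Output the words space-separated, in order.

Answer: computer

Derivation:
Line 1: ['spoon'] (min_width=5, slack=6)
Line 2: ['program'] (min_width=7, slack=4)
Line 3: ['message'] (min_width=7, slack=4)
Line 4: ['spoon', 'be'] (min_width=8, slack=3)
Line 5: ['one', 'end'] (min_width=7, slack=4)
Line 6: ['lion', 'from'] (min_width=9, slack=2)
Line 7: ['computer'] (min_width=8, slack=3)
Line 8: ['storm'] (min_width=5, slack=6)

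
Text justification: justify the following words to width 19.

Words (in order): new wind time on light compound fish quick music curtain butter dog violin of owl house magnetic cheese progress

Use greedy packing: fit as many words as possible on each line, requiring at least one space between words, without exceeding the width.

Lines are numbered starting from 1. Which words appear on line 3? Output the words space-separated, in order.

Line 1: ['new', 'wind', 'time', 'on'] (min_width=16, slack=3)
Line 2: ['light', 'compound', 'fish'] (min_width=19, slack=0)
Line 3: ['quick', 'music', 'curtain'] (min_width=19, slack=0)
Line 4: ['butter', 'dog', 'violin'] (min_width=17, slack=2)
Line 5: ['of', 'owl', 'house'] (min_width=12, slack=7)
Line 6: ['magnetic', 'cheese'] (min_width=15, slack=4)
Line 7: ['progress'] (min_width=8, slack=11)

Answer: quick music curtain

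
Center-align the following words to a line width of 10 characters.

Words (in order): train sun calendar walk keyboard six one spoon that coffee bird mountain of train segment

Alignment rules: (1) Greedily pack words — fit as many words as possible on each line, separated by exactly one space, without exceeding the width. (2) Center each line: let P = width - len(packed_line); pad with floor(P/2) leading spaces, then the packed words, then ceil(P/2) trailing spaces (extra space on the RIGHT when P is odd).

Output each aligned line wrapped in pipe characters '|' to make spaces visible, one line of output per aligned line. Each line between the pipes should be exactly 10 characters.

Line 1: ['train', 'sun'] (min_width=9, slack=1)
Line 2: ['calendar'] (min_width=8, slack=2)
Line 3: ['walk'] (min_width=4, slack=6)
Line 4: ['keyboard'] (min_width=8, slack=2)
Line 5: ['six', 'one'] (min_width=7, slack=3)
Line 6: ['spoon', 'that'] (min_width=10, slack=0)
Line 7: ['coffee'] (min_width=6, slack=4)
Line 8: ['bird'] (min_width=4, slack=6)
Line 9: ['mountain'] (min_width=8, slack=2)
Line 10: ['of', 'train'] (min_width=8, slack=2)
Line 11: ['segment'] (min_width=7, slack=3)

Answer: |train sun |
| calendar |
|   walk   |
| keyboard |
| six one  |
|spoon that|
|  coffee  |
|   bird   |
| mountain |
| of train |
| segment  |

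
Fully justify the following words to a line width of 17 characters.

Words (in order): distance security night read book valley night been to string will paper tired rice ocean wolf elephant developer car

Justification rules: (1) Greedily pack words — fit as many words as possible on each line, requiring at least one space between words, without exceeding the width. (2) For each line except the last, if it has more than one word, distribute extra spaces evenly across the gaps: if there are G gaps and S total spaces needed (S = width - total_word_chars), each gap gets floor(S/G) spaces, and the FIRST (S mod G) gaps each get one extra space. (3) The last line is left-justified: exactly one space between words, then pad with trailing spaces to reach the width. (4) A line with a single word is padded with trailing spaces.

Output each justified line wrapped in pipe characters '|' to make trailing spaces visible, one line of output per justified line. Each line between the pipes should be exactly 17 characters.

Answer: |distance security|
|night  read  book|
|valley night been|
|to   string  will|
|paper  tired rice|
|ocean        wolf|
|elephant         |
|developer car    |

Derivation:
Line 1: ['distance', 'security'] (min_width=17, slack=0)
Line 2: ['night', 'read', 'book'] (min_width=15, slack=2)
Line 3: ['valley', 'night', 'been'] (min_width=17, slack=0)
Line 4: ['to', 'string', 'will'] (min_width=14, slack=3)
Line 5: ['paper', 'tired', 'rice'] (min_width=16, slack=1)
Line 6: ['ocean', 'wolf'] (min_width=10, slack=7)
Line 7: ['elephant'] (min_width=8, slack=9)
Line 8: ['developer', 'car'] (min_width=13, slack=4)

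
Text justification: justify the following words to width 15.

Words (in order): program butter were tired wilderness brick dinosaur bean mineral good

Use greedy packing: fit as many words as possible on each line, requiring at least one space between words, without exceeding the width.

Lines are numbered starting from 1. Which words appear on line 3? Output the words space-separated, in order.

Answer: wilderness

Derivation:
Line 1: ['program', 'butter'] (min_width=14, slack=1)
Line 2: ['were', 'tired'] (min_width=10, slack=5)
Line 3: ['wilderness'] (min_width=10, slack=5)
Line 4: ['brick', 'dinosaur'] (min_width=14, slack=1)
Line 5: ['bean', 'mineral'] (min_width=12, slack=3)
Line 6: ['good'] (min_width=4, slack=11)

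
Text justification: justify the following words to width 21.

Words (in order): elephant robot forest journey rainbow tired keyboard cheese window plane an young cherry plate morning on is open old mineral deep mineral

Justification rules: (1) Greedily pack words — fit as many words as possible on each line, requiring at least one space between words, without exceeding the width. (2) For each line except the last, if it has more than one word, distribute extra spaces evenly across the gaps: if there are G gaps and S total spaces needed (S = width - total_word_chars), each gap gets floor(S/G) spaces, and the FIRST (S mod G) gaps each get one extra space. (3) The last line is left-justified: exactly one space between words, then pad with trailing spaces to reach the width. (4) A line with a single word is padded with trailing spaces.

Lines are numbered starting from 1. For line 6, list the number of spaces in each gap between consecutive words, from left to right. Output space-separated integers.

Line 1: ['elephant', 'robot', 'forest'] (min_width=21, slack=0)
Line 2: ['journey', 'rainbow', 'tired'] (min_width=21, slack=0)
Line 3: ['keyboard', 'cheese'] (min_width=15, slack=6)
Line 4: ['window', 'plane', 'an', 'young'] (min_width=21, slack=0)
Line 5: ['cherry', 'plate', 'morning'] (min_width=20, slack=1)
Line 6: ['on', 'is', 'open', 'old'] (min_width=14, slack=7)
Line 7: ['mineral', 'deep', 'mineral'] (min_width=20, slack=1)

Answer: 4 3 3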